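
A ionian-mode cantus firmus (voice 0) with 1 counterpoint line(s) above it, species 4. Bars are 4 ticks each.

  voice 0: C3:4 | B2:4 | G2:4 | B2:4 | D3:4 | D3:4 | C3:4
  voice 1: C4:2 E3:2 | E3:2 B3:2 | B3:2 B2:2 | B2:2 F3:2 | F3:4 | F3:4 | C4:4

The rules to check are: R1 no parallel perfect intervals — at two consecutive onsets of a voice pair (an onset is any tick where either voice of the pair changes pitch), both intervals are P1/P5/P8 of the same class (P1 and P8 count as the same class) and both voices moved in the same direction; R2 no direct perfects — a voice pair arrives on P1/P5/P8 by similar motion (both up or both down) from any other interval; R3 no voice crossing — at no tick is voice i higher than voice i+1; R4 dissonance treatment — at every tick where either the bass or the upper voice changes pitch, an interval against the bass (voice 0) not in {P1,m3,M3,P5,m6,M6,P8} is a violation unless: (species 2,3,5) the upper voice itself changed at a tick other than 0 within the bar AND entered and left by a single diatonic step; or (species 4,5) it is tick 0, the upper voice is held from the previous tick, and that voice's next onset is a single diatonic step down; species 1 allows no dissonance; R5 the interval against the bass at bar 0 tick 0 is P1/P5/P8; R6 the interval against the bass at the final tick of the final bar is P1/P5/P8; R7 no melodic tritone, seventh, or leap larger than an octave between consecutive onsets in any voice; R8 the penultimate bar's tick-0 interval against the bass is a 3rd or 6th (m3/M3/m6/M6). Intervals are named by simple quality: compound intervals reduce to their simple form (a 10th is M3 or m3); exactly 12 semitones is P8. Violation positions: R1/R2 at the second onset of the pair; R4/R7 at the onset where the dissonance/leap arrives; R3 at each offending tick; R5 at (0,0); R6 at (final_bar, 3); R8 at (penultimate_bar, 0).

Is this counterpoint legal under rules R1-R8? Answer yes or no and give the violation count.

bar 0: v0=C3 v1=C4 (P8)
bar 1: v0=B2 v1=E3 (P4)
bar 2: v0=G2 v1=B3 (M3)
bar 3: v0=B2 v1=B2 (P1)
bar 4: v0=D3 v1=F3 (m3)
bar 5: v0=D3 v1=F3 (m3)
bar 6: v0=C3 v1=C4 (P8)
  R4 @ bar1.0: B2/E3 P4 untreated
  R4 @ bar3.2: B2/F3 TT untreated
  R7 @ bar3.2: B2->F3 leap 6st

No (3 violations)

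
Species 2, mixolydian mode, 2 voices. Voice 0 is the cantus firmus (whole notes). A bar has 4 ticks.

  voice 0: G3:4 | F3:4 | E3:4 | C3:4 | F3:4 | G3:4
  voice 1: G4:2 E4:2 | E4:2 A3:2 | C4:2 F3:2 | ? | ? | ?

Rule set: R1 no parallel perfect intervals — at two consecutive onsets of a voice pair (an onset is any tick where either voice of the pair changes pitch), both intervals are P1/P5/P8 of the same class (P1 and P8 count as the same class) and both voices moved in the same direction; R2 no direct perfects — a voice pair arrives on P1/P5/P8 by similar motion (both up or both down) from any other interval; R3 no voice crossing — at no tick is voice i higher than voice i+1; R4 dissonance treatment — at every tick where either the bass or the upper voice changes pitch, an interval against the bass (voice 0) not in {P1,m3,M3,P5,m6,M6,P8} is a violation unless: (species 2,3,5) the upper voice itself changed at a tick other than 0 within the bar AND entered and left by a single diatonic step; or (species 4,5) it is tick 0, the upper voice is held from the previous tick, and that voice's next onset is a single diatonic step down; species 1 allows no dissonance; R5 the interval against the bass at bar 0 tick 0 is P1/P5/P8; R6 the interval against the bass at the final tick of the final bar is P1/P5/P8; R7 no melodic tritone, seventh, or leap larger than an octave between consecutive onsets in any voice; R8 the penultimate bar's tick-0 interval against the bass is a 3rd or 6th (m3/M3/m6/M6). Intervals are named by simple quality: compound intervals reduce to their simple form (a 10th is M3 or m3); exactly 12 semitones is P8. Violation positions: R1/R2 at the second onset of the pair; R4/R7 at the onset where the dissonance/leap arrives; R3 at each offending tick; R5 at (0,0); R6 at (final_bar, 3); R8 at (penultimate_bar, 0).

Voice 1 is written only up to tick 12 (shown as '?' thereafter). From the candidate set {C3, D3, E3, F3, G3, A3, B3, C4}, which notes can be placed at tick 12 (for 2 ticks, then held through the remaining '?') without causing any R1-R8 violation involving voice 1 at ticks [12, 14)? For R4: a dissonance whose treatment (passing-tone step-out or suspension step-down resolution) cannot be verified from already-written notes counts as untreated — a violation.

C3: violates R2
D3: violates R4
E3: legal
F3: violates R4
G3: legal
A3: legal
B3: violates R4,R7
C4: legal

{A3, C4, E3, G3}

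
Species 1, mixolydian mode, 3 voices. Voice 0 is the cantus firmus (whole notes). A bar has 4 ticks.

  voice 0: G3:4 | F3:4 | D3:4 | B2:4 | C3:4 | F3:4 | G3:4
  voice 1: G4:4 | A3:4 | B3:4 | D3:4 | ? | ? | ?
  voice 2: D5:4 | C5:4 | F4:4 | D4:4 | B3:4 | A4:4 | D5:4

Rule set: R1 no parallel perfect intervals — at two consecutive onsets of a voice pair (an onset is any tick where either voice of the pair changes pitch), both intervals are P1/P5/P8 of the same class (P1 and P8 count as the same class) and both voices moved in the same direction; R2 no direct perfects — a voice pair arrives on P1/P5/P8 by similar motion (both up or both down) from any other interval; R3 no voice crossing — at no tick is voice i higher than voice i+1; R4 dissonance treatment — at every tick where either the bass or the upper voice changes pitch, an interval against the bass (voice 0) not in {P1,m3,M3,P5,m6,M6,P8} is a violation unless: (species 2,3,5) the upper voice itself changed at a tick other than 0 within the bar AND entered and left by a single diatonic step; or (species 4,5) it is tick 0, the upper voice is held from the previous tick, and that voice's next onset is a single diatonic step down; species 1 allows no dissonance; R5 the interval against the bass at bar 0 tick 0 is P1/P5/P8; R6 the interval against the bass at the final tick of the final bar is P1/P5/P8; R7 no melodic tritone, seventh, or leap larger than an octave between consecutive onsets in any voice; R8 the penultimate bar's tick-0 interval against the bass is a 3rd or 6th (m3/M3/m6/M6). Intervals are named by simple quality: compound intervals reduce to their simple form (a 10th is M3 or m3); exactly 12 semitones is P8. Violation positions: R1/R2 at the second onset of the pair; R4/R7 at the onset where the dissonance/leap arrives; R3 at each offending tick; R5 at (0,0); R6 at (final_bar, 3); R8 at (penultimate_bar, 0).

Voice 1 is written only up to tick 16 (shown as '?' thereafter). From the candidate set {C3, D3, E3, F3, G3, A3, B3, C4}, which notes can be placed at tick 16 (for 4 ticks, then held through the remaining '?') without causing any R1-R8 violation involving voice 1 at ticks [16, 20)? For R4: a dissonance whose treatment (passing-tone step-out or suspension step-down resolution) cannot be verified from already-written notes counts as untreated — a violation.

C3: legal
D3: violates R4
E3: legal
F3: violates R4
G3: violates R2
A3: legal
B3: violates R4
C4: violates R2,R3,R7

{A3, C3, E3}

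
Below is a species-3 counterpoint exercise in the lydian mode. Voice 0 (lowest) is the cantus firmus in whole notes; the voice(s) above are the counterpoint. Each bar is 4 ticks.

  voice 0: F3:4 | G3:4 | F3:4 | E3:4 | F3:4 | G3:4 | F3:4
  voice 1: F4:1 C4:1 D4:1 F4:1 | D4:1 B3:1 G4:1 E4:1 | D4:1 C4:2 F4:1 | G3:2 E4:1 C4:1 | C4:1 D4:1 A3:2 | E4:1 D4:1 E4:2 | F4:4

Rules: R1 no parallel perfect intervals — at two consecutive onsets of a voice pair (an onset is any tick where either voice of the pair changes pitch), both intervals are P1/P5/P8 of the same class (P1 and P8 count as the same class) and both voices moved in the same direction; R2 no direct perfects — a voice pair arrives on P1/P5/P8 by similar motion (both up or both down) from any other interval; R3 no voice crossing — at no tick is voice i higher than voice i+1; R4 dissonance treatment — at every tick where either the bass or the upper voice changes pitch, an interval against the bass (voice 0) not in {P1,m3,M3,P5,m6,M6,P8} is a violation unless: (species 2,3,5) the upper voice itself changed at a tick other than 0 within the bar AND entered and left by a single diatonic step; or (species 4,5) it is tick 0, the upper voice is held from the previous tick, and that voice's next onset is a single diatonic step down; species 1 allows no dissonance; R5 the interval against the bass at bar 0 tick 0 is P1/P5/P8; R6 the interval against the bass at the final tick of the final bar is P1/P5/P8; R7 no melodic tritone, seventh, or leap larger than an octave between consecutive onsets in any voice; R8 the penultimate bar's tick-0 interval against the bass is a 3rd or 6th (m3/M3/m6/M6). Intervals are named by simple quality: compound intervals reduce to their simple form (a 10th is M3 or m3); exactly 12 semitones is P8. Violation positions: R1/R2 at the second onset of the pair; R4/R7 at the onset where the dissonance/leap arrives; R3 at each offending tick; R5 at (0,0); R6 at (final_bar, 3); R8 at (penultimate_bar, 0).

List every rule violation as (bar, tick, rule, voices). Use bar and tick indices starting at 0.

bar 0: v0=F3 v1=F4 downbeat P8
bar 1: v0=G3 v1=D4 downbeat P5
bar 2: v0=F3 v1=D4 downbeat M6
bar 3: v0=E3 v1=G3 downbeat m3
bar 4: v0=F3 v1=C4 downbeat P5
bar 5: v0=G3 v1=E4 downbeat M6
bar 6: v0=F3 v1=F4 downbeat P8
  -> R7 @ bar 3 tick 0 v(1,): F4->G3 leap 10st

(3, 0, R7, (1,))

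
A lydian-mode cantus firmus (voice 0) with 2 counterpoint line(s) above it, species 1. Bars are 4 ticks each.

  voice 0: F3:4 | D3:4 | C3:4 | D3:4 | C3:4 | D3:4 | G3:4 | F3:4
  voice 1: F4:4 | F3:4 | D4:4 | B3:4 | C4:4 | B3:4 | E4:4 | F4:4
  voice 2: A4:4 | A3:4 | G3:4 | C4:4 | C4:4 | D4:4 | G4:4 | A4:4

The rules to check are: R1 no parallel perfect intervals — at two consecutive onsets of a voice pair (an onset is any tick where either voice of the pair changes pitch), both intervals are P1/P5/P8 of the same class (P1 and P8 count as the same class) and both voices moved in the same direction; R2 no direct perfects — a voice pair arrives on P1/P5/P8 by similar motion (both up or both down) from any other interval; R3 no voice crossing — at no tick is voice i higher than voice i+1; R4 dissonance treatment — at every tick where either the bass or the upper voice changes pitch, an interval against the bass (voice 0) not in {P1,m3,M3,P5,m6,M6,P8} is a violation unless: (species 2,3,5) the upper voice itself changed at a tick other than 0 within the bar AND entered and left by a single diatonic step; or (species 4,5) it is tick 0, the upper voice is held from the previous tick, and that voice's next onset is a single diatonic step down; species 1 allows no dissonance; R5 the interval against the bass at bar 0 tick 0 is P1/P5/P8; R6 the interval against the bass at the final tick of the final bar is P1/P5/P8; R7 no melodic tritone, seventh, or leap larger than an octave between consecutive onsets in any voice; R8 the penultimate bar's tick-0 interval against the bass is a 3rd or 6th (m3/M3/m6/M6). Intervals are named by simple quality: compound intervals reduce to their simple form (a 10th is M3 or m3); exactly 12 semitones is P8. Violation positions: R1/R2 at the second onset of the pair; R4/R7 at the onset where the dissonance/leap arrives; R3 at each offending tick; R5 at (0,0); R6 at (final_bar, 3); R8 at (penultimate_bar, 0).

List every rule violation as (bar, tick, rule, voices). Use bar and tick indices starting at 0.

bar 0: v0=F3 v1=F4 v2=A4 downbeat M3
bar 1: v0=D3 v1=F3 v2=A3 downbeat P5
bar 2: v0=C3 v1=D4 v2=G3 downbeat P5
bar 3: v0=D3 v1=B3 v2=C4 downbeat m7
bar 4: v0=C3 v1=C4 v2=C4 downbeat P8
bar 5: v0=D3 v1=B3 v2=D4 downbeat P8
bar 6: v0=G3 v1=E4 v2=G4 downbeat P8
bar 7: v0=F3 v1=F4 v2=A4 downbeat M3
  -> R5 @ bar 0 tick 0 v(0, 2): opens on M3
  -> R2 @ bar 1 tick 0 v(0, 2): F3/A4 M3 -> D3/A3 P5 similar
  -> R1 @ bar 2 tick 0 v(0, 2): D3/A3 P5 -> C3/G3 P5 similar
  -> R3 @ bar 2 tick 0 v(1, 2): D4 above G3
  -> R4 @ bar 2 tick 0 v(0, 1): C3/D4 M2 untreated
  -> R3 @ bar 2 tick 1 v(1, 2): D4 above G3
  -> R3 @ bar 2 tick 2 v(1, 2): D4 above G3
  -> R3 @ bar 2 tick 3 v(1, 2): D4 above G3
  -> R4 @ bar 3 tick 0 v(0, 2): D3/C4 m7 untreated
  -> R1 @ bar 5 tick 0 v(0, 2): C3/C4 P8 -> D3/D4 P8 similar
  -> R1 @ bar 6 tick 0 v(0, 2): D3/D4 P8 -> G3/G4 P8 similar
  -> R8 @ bar 6 tick 0 v(0, 2): penult P8 not 3rd/6th
  -> R6 @ bar 7 tick 3 v(0, 2): closes on M3

(0, 0, R5, (0, 2))
(1, 0, R2, (0, 2))
(2, 0, R1, (0, 2))
(2, 0, R3, (1, 2))
(2, 0, R4, (0, 1))
(2, 1, R3, (1, 2))
(2, 2, R3, (1, 2))
(2, 3, R3, (1, 2))
(3, 0, R4, (0, 2))
(5, 0, R1, (0, 2))
(6, 0, R1, (0, 2))
(6, 0, R8, (0, 2))
(7, 3, R6, (0, 2))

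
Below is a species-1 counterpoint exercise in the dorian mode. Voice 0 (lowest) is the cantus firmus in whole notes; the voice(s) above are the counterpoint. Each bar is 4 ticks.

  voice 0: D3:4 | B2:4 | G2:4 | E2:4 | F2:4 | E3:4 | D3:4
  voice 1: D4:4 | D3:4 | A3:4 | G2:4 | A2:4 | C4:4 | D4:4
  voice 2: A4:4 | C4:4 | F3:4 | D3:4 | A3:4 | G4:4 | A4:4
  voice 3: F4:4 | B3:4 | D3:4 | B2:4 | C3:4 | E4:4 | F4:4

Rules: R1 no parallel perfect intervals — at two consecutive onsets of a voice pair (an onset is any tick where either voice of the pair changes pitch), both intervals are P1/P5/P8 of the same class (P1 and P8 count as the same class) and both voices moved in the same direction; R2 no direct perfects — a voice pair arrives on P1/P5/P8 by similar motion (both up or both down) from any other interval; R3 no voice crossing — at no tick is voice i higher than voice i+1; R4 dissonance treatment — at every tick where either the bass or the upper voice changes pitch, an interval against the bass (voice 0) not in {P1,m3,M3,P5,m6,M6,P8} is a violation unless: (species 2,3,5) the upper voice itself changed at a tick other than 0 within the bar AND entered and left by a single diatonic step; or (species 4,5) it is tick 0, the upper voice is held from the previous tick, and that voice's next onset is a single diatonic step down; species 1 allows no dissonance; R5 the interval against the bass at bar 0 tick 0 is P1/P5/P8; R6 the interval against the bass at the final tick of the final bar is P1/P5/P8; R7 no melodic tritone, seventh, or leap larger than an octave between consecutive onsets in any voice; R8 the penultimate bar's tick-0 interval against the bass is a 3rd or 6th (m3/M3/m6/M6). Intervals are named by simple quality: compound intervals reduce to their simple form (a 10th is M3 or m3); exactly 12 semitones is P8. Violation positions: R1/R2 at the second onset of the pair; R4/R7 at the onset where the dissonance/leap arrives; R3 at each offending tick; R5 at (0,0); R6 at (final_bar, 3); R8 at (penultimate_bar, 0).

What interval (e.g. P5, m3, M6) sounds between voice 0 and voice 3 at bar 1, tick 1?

voice 0=B2 voice 3=B3 -> P8

P8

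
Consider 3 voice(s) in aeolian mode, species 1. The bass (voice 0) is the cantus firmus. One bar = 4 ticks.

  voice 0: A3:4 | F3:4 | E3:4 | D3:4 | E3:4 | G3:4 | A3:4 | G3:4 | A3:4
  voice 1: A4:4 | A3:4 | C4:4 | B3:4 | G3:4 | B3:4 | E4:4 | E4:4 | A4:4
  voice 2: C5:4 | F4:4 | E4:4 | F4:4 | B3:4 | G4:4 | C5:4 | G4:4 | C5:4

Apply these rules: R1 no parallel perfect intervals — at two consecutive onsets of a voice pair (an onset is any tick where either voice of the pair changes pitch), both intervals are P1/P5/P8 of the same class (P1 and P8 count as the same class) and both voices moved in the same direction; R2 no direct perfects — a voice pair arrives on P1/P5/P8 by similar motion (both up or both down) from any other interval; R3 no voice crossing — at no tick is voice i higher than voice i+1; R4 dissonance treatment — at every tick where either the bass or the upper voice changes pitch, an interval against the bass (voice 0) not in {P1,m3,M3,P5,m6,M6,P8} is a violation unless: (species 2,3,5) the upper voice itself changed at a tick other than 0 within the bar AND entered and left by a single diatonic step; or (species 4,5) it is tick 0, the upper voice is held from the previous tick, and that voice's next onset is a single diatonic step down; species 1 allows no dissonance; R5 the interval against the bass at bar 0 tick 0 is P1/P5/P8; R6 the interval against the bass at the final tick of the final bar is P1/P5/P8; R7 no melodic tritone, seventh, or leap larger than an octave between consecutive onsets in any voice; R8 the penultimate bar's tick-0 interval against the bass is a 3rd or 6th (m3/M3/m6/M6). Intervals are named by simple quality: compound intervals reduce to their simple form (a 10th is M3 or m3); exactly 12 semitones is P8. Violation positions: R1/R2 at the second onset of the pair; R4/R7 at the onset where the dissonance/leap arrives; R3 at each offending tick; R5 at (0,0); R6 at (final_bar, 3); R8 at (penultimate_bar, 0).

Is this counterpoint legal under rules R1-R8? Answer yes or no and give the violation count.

No (10 violations)

bar 0: v0=A3 v1=A4 v2=C5 (m3)
bar 1: v0=F3 v1=A3 v2=F4 (P8)
bar 2: v0=E3 v1=C4 v2=E4 (P8)
bar 3: v0=D3 v1=B3 v2=F4 (m3)
bar 4: v0=E3 v1=G3 v2=B3 (P5)
bar 5: v0=G3 v1=B3 v2=G4 (P8)
bar 6: v0=A3 v1=E4 v2=C5 (m3)
bar 7: v0=G3 v1=E4 v2=G4 (P8)
bar 8: v0=A3 v1=A4 v2=C5 (m3)
  R5 @ bar0.0: opens on m3
  R2 @ bar1.0: A3/C5 m3 -> F3/F4 P8 similar
  R1 @ bar2.0: F3/F4 P8 -> E3/E4 P8 similar
  R7 @ bar4.0: F4->B3 leap 6st
  R2 @ bar5.0: E3/B3 P5 -> G3/G4 P8 similar
  R2 @ bar6.0: G3/B3 M3 -> A3/E4 P5 similar
  R2 @ bar7.0: A3/C5 m3 -> G3/G4 P8 similar
  R8 @ bar7.0: penult P8 not 3rd/6th
  R2 @ bar8.0: G3/E4 M6 -> A3/A4 P8 similar
  R6 @ bar8.3: closes on m3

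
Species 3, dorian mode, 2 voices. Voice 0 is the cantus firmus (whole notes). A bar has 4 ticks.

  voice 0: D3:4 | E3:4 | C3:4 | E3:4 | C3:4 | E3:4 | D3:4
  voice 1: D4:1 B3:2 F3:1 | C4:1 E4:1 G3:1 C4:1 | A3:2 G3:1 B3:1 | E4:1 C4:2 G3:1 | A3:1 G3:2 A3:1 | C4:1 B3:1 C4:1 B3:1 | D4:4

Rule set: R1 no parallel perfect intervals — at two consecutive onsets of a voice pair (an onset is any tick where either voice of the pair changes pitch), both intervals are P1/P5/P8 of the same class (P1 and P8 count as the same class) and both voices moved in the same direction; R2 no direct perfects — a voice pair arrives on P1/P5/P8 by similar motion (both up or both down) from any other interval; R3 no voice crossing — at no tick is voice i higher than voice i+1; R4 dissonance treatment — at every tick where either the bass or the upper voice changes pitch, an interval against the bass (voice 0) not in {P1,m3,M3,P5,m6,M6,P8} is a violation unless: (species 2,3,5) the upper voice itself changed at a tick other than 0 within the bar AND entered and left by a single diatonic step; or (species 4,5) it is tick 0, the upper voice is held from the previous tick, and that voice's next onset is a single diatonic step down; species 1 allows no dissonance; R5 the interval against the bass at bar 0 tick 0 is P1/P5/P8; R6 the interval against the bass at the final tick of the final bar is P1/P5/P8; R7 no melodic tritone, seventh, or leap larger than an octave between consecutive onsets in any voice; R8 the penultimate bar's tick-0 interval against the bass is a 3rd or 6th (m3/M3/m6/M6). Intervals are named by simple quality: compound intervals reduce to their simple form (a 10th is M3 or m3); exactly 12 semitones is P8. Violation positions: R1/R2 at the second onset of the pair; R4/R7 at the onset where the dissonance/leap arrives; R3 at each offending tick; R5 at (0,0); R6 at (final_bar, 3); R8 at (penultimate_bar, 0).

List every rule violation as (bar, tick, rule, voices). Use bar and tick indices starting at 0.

bar 0: v0=D3 v1=D4 downbeat P8
bar 1: v0=E3 v1=C4 downbeat m6
bar 2: v0=C3 v1=A3 downbeat M6
bar 3: v0=E3 v1=E4 downbeat P8
bar 4: v0=C3 v1=A3 downbeat M6
bar 5: v0=E3 v1=C4 downbeat m6
bar 6: v0=D3 v1=D4 downbeat P8
  -> R7 @ bar 0 tick 3 v(1,): B3->F3 leap 6st
  -> R4 @ bar 2 tick 3 v(0, 1): C3/B3 M7 untreated
  -> R2 @ bar 3 tick 0 v(0, 1): C3/B3 M7 -> E3/E4 P8 similar

(0, 3, R7, (1,))
(2, 3, R4, (0, 1))
(3, 0, R2, (0, 1))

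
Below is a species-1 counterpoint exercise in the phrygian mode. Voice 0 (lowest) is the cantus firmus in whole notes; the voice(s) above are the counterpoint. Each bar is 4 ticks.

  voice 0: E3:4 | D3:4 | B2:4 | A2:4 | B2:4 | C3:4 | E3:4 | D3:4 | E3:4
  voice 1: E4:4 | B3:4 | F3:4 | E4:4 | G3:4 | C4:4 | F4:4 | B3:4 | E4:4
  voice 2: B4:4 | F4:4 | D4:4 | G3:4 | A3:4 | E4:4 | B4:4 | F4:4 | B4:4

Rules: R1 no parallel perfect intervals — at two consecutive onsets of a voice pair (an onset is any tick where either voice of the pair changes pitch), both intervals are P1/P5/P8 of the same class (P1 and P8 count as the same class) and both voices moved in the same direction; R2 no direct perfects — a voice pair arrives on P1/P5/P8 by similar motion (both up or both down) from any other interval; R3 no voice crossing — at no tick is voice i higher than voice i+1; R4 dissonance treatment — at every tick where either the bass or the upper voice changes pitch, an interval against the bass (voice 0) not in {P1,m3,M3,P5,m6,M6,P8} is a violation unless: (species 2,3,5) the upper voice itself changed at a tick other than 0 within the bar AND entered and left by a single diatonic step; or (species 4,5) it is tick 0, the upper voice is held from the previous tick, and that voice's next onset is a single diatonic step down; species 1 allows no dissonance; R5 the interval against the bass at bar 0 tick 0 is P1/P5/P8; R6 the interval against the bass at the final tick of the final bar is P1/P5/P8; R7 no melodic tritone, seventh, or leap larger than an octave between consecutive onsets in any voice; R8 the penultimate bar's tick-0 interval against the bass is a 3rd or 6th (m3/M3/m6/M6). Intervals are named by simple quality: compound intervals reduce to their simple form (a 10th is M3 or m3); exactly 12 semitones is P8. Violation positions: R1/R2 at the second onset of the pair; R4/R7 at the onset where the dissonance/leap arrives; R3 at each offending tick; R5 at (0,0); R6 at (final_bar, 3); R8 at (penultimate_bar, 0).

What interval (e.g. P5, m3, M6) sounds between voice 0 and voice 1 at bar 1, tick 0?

voice 0=D3 voice 1=B3 -> M6

M6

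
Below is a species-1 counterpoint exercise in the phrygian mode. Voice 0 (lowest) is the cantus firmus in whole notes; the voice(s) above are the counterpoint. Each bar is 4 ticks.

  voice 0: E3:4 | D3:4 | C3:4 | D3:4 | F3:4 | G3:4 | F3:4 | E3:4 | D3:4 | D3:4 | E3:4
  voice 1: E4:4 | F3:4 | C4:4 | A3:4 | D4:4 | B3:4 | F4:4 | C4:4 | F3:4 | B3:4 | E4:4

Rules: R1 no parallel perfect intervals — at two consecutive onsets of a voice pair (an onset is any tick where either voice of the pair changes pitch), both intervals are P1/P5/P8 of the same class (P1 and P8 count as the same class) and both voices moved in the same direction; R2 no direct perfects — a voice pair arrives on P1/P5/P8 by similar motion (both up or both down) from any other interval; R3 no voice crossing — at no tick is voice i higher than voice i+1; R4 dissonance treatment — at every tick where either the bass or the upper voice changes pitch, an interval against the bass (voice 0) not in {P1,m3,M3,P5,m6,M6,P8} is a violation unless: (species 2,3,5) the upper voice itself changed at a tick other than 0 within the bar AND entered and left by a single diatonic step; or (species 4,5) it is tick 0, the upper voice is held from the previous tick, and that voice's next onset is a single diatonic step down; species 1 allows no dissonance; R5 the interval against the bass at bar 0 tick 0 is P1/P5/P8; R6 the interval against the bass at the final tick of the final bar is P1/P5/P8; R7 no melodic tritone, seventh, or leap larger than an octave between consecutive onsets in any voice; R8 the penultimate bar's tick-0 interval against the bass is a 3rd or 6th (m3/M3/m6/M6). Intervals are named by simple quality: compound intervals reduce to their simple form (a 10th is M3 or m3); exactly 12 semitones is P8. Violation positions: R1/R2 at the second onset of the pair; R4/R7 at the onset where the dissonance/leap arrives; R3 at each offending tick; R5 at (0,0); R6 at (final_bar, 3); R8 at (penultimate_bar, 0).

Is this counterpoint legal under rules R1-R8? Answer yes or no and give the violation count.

No (4 violations)

bar 0: v0=E3 v1=E4 (P8)
bar 1: v0=D3 v1=F3 (m3)
bar 2: v0=C3 v1=C4 (P8)
bar 3: v0=D3 v1=A3 (P5)
bar 4: v0=F3 v1=D4 (M6)
bar 5: v0=G3 v1=B3 (M3)
bar 6: v0=F3 v1=F4 (P8)
bar 7: v0=E3 v1=C4 (m6)
bar 8: v0=D3 v1=F3 (m3)
bar 9: v0=D3 v1=B3 (M6)
bar 10: v0=E3 v1=E4 (P8)
  R7 @ bar1.0: E4->F3 leap 11st
  R7 @ bar6.0: B3->F4 leap 6st
  R7 @ bar9.0: F3->B3 leap 6st
  R2 @ bar10.0: D3/B3 M6 -> E3/E4 P8 similar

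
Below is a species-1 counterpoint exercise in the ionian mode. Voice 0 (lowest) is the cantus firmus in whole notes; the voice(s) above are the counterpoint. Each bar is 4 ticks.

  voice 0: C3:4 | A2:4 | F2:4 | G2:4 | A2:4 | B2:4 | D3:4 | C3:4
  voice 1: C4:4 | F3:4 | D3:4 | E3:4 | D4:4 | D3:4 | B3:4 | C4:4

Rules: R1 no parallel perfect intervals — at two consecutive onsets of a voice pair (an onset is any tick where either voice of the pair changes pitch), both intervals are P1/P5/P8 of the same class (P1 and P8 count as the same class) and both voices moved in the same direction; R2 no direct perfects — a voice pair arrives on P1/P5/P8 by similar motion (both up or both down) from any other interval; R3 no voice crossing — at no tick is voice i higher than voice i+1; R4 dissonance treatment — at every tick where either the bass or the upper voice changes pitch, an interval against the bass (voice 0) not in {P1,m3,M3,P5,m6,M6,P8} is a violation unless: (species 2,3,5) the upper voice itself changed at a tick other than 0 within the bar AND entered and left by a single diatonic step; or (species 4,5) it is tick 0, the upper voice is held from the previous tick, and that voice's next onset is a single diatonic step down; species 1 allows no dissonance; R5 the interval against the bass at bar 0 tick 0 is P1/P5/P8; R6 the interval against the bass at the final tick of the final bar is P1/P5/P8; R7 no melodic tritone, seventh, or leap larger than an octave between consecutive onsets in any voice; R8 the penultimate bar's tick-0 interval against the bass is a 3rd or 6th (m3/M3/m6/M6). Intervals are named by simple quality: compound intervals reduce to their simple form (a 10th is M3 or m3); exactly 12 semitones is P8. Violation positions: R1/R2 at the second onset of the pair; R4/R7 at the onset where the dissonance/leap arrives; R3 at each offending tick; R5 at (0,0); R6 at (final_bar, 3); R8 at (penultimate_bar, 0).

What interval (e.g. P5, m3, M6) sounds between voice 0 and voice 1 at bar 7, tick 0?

P8

voice 0=C3 voice 1=C4 -> P8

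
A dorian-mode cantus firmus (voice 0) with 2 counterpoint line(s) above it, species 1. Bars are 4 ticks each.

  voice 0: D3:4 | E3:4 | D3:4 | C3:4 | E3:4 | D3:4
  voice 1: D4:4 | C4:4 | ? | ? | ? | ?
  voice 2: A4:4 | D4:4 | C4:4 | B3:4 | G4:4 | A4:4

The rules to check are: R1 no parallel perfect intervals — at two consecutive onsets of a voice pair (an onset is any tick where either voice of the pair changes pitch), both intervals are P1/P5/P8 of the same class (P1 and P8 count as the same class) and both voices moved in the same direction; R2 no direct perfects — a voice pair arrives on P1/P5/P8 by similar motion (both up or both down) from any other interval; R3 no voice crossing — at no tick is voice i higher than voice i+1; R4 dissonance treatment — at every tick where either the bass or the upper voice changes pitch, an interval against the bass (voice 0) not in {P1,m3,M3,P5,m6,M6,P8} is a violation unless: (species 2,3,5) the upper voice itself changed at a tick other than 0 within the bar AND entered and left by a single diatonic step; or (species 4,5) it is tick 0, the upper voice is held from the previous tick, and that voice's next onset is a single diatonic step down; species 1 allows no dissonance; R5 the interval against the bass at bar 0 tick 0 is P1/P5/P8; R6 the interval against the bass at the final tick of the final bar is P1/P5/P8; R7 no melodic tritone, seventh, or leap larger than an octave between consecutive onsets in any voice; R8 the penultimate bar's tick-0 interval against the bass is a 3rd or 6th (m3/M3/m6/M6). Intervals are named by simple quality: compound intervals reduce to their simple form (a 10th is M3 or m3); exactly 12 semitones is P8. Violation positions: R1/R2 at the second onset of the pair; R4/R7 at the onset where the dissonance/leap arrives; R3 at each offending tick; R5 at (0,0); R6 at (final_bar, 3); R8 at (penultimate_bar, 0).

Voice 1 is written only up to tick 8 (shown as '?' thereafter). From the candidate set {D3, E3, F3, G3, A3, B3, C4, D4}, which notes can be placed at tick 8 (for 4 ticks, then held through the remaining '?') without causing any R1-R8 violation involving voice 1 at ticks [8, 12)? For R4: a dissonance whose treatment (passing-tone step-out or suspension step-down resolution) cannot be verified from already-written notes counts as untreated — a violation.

D3: violates R2,R7
E3: violates R4
F3: violates R2
G3: violates R4
A3: violates R2
B3: legal
C4: violates R4
D4: violates R3

{B3}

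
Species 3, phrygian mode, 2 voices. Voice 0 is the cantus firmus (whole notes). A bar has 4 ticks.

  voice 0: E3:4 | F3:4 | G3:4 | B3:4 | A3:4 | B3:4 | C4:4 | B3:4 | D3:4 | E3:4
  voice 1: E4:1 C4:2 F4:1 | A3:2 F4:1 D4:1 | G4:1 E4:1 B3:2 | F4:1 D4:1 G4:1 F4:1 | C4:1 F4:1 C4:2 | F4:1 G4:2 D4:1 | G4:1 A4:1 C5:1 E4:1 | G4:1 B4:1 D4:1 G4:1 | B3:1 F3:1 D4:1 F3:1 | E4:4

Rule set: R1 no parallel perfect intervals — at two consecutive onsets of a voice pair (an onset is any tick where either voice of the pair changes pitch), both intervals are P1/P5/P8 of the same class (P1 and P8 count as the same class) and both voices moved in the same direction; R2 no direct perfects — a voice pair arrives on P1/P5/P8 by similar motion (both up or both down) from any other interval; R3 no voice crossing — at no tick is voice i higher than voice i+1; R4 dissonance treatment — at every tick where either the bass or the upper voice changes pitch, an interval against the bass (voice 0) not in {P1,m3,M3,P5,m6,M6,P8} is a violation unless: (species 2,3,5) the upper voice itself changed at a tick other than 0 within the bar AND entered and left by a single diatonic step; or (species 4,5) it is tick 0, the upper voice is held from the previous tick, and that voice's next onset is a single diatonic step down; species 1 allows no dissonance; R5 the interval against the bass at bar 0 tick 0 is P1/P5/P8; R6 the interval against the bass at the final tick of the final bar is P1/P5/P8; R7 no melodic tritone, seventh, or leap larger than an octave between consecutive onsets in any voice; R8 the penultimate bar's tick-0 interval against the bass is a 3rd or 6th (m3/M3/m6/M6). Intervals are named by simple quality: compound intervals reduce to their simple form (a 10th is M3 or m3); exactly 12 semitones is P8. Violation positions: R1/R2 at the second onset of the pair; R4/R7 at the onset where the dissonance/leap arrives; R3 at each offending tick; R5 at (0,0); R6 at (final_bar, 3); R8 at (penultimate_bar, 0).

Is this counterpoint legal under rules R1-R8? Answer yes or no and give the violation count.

bar 0: v0=E3 v1=E4 (P8)
bar 1: v0=F3 v1=A3 (M3)
bar 2: v0=G3 v1=G4 (P8)
bar 3: v0=B3 v1=F4 (TT)
bar 4: v0=A3 v1=C4 (m3)
bar 5: v0=B3 v1=F4 (TT)
bar 6: v0=C4 v1=G4 (P5)
bar 7: v0=B3 v1=G4 (m6)
bar 8: v0=D3 v1=B3 (M6)
bar 9: v0=E3 v1=E4 (P8)
  R4 @ bar0.3: E3/F4 m2 untreated
  R2 @ bar2.0: F3/D4 M6 -> G3/G4 P8 similar
  R4 @ bar3.0: B3/F4 TT untreated
  R7 @ bar3.0: B3->F4 leap 6st
  R4 @ bar3.3: B3/F4 TT untreated
  R4 @ bar5.0: B3/F4 TT untreated
  R2 @ bar6.0: B3/D4 m3 -> C4/G4 P5 similar
  R7 @ bar8.1: B3->F3 leap 6st
  R2 @ bar9.0: D3/F3 m3 -> E3/E4 P8 similar
  R7 @ bar9.0: F3->E4 leap 11st

No (10 violations)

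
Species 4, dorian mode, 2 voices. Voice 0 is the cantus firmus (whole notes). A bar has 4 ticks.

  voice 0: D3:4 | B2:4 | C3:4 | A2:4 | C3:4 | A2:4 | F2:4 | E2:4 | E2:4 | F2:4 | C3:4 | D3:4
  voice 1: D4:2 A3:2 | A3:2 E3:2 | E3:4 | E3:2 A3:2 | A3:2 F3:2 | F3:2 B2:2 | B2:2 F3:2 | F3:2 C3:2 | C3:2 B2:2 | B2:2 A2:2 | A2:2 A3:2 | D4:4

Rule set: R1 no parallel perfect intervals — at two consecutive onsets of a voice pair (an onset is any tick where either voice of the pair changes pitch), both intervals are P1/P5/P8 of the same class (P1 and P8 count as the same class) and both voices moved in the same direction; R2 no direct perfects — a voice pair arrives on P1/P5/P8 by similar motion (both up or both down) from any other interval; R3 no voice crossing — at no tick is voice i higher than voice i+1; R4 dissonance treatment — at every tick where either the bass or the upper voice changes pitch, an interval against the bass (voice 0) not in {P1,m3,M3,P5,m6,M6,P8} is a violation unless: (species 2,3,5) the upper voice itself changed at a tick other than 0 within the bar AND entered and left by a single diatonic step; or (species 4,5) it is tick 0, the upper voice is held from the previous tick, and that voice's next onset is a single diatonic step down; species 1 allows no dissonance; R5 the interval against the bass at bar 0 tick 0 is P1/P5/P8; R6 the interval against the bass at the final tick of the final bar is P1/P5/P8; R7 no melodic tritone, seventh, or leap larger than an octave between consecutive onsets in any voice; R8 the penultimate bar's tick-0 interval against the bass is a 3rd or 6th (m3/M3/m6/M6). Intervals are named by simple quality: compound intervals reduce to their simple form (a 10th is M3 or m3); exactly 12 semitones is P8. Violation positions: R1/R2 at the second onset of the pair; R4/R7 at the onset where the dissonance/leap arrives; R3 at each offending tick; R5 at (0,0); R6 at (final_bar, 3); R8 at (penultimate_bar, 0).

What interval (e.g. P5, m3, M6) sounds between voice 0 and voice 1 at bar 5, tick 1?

voice 0=A2 voice 1=F3 -> m6

m6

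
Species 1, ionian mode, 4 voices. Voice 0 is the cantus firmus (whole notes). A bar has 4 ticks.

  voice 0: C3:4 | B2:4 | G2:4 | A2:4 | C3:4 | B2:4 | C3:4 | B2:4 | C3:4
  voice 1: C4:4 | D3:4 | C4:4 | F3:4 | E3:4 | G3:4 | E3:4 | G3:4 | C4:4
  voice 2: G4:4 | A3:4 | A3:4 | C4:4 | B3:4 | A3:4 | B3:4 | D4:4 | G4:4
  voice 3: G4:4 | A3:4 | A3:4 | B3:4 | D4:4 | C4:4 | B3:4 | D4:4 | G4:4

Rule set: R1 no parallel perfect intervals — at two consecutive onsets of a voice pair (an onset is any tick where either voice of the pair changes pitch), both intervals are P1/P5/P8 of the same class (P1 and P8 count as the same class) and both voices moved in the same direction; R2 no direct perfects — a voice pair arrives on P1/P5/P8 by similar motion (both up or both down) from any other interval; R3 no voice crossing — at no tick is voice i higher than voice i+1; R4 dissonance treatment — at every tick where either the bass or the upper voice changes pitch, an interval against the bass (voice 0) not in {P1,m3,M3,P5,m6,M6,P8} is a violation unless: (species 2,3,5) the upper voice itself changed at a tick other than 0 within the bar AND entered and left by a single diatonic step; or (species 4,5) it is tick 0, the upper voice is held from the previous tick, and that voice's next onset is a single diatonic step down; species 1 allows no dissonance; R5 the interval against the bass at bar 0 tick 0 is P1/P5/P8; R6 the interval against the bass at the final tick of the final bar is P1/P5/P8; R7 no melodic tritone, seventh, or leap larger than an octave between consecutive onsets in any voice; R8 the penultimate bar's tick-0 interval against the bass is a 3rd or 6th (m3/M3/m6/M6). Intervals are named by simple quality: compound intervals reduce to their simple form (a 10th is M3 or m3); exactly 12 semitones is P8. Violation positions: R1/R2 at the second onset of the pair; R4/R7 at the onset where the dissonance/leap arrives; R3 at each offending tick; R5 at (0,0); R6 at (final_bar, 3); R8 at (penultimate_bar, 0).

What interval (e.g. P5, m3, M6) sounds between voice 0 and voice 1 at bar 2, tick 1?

voice 0=G2 voice 1=C4 -> P4

P4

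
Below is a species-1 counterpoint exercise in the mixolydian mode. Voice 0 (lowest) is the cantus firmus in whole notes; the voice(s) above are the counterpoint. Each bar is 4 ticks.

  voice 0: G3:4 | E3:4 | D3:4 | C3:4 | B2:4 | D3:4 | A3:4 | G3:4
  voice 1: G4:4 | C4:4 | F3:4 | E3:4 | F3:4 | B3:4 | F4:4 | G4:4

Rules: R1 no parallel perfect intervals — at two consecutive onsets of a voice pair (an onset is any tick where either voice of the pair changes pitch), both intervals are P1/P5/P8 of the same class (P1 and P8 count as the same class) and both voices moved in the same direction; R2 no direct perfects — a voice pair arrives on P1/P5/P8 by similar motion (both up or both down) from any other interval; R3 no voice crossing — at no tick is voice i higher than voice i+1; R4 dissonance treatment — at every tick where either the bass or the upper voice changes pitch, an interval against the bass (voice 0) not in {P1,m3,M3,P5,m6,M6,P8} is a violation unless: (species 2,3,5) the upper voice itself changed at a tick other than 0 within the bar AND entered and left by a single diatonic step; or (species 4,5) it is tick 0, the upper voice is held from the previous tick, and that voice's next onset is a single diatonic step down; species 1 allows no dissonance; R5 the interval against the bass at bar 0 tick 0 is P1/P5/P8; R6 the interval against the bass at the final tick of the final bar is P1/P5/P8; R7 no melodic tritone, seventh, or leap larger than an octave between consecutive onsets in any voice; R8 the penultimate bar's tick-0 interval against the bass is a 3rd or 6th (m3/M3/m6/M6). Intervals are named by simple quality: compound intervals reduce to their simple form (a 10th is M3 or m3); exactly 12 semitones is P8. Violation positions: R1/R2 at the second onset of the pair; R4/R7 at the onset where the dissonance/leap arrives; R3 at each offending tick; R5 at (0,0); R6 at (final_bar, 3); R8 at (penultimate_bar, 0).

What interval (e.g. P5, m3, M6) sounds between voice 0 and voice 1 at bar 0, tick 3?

P8

voice 0=G3 voice 1=G4 -> P8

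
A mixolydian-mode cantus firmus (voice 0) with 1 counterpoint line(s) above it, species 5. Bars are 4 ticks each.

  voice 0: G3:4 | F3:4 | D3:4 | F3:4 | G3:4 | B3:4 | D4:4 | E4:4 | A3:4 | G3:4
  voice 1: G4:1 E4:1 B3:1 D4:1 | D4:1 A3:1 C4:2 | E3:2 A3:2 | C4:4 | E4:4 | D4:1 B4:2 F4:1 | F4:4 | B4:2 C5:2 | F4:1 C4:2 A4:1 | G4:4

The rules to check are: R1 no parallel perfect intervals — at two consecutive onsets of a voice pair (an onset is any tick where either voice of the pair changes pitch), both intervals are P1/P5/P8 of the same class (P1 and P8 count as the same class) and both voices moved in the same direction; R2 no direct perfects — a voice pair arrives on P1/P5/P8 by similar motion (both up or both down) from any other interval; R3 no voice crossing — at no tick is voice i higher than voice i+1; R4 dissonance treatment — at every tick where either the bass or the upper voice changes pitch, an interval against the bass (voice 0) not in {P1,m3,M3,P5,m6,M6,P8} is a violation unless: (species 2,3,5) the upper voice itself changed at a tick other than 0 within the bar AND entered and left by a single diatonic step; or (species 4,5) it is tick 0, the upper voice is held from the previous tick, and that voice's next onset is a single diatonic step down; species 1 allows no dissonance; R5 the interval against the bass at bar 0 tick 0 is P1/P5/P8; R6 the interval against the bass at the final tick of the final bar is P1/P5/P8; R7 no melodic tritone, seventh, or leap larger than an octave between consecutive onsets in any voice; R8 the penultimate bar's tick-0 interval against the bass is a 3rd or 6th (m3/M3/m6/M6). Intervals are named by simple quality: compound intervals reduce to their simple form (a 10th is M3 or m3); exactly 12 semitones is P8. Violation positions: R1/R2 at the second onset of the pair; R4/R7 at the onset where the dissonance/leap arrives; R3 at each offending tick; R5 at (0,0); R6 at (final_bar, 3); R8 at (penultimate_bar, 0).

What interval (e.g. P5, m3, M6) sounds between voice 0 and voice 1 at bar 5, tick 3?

TT

voice 0=B3 voice 1=F4 -> TT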